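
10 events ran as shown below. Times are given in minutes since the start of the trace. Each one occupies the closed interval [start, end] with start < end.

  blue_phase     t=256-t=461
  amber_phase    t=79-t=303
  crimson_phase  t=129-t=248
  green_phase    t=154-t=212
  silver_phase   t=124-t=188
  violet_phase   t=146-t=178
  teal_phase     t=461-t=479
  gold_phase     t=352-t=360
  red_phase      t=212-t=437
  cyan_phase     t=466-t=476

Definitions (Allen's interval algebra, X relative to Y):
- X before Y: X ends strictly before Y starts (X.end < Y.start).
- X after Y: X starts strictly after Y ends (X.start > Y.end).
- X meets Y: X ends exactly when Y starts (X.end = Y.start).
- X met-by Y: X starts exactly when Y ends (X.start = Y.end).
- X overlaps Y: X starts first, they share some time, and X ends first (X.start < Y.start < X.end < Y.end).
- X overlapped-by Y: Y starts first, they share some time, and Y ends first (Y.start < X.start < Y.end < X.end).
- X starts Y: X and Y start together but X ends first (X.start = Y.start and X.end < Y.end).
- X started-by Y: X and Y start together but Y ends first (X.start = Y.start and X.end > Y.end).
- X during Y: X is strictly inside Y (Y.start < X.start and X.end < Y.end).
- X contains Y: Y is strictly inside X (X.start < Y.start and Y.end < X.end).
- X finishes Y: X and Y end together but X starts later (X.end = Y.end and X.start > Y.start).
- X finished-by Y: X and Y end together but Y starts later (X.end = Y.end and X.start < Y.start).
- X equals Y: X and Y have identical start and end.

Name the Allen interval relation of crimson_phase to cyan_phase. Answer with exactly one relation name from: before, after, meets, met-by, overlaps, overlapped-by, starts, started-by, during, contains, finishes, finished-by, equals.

before

crimson_phase = [t=129, t=248]; cyan_phase = [t=466, t=476].
Compare endpoints: crimson_phase.start < cyan_phase.start, crimson_phase.start < cyan_phase.end, crimson_phase.end < cyan_phase.start, crimson_phase.end < cyan_phase.end.
That pattern is 'before'.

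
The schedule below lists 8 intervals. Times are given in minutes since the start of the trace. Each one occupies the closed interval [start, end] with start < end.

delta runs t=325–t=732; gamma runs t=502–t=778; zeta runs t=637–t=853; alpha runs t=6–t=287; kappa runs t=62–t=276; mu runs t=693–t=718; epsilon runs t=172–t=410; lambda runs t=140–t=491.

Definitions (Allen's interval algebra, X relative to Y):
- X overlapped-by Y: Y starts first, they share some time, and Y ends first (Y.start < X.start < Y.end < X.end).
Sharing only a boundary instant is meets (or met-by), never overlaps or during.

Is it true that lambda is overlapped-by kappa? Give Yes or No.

Yes

lambda = [t=140, t=491], kappa = [t=62, t=276].
Actual relation of lambda to kappa: overlapped-by.
Asked whether 'overlapped-by' holds → Yes.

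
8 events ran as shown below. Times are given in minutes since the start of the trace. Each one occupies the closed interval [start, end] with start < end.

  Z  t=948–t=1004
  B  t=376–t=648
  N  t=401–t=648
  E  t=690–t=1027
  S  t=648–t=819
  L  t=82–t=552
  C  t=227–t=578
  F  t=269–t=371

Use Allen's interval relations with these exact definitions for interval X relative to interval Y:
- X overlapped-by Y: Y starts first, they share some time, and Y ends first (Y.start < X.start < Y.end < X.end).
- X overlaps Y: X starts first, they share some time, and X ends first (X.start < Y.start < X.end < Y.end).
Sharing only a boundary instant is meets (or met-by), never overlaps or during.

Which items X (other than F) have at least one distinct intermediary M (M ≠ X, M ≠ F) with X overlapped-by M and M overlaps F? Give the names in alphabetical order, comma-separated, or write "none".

none

Target F = [t=269, t=371].
Intermediaries M with M overlaps F: none.
Union: none.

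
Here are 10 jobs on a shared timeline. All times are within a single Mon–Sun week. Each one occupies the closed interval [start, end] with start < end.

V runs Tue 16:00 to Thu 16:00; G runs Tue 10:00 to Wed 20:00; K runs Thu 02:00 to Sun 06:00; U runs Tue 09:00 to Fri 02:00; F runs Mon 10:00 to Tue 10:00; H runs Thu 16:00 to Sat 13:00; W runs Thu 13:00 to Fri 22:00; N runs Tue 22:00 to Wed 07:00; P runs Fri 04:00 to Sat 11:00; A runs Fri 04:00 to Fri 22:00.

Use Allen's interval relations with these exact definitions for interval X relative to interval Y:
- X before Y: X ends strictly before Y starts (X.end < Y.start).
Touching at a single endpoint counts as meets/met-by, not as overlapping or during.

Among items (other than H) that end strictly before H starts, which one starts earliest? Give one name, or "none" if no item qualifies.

F

Target H = [Thu 16:00, Sat 13:00].
A [Fri 04:00, Fri 22:00] → during → excluded.
F [Mon 10:00, Tue 10:00] → before → candidate.
G [Tue 10:00, Wed 20:00] → before → candidate.
K [Thu 02:00, Sun 06:00] → contains → excluded.
N [Tue 22:00, Wed 07:00] → before → candidate.
P [Fri 04:00, Sat 11:00] → during → excluded.
U [Tue 09:00, Fri 02:00] → overlaps → excluded.
V [Tue 16:00, Thu 16:00] → meets → excluded.
W [Thu 13:00, Fri 22:00] → overlaps → excluded.
Among candidates, earliest start is Mon 10:00 → F.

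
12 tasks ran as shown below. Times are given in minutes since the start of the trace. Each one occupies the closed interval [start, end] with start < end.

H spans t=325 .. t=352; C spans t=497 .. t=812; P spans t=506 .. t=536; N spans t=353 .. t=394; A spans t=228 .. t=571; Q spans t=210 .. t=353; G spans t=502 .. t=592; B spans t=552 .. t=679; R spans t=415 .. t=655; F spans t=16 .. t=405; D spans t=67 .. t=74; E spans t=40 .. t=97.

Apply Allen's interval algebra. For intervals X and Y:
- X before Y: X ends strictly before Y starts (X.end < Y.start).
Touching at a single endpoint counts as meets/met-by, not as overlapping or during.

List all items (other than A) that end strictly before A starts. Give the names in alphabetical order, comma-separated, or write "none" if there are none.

D, E

Target A = [t=228, t=571].
B [t=552, t=679] → overlapped-by → no.
C [t=497, t=812] → overlapped-by → no.
D [t=67, t=74] → before → yes.
E [t=40, t=97] → before → yes.
F [t=16, t=405] → overlaps → no.
G [t=502, t=592] → overlapped-by → no.
H [t=325, t=352] → during → no.
N [t=353, t=394] → during → no.
P [t=506, t=536] → during → no.
Q [t=210, t=353] → overlaps → no.
R [t=415, t=655] → overlapped-by → no.
Result: D, E.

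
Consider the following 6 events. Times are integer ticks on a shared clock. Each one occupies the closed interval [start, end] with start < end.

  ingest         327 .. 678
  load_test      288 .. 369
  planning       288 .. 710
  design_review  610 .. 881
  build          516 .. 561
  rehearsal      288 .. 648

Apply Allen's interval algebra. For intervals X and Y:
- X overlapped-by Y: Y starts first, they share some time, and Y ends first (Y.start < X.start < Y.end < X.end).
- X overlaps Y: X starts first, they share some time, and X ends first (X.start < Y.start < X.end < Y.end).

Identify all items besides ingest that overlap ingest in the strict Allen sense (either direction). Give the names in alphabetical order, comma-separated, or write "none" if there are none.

design_review, load_test, rehearsal

Target ingest = [327, 678].
build [516, 561] → during → no.
design_review [610, 881] → overlapped-by → yes.
load_test [288, 369] → overlaps → yes.
planning [288, 710] → contains → no.
rehearsal [288, 648] → overlaps → yes.
Result: design_review, load_test, rehearsal.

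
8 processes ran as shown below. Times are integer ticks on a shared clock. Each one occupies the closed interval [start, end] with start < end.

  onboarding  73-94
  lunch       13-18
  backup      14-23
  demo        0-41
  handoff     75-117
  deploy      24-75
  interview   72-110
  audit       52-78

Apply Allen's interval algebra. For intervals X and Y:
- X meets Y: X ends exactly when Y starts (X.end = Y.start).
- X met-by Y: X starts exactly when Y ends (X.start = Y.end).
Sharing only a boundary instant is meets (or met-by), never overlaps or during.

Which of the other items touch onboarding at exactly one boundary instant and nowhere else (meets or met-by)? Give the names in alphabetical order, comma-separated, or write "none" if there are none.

none

Target onboarding = [73, 94].
audit [52, 78] → overlaps → no.
backup [14, 23] → before → no.
demo [0, 41] → before → no.
deploy [24, 75] → overlaps → no.
handoff [75, 117] → overlapped-by → no.
interview [72, 110] → contains → no.
lunch [13, 18] → before → no.
Result: none.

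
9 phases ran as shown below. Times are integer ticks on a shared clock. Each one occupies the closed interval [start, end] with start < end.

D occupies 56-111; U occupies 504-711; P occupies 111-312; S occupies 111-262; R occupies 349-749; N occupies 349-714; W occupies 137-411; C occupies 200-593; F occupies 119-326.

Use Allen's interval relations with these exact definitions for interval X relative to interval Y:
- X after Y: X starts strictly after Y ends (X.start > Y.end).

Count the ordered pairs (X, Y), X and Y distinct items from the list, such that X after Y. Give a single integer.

16

Checking all 72 ordered pairs for relation 'after'; matching pairs in alphabetical order:
(C, D): C after D ✓
(F, D): F after D ✓
(N, D): N after D ✓
(N, F): N after F ✓
(N, P): N after P ✓
(N, S): N after S ✓
(R, D): R after D ✓
(R, F): R after F ✓
(R, P): R after P ✓
(R, S): R after S ✓
(U, D): U after D ✓
(U, F): U after F ✓
(U, P): U after P ✓
(U, S): U after S ✓
(U, W): U after W ✓
(W, D): W after D ✓
Count: 16.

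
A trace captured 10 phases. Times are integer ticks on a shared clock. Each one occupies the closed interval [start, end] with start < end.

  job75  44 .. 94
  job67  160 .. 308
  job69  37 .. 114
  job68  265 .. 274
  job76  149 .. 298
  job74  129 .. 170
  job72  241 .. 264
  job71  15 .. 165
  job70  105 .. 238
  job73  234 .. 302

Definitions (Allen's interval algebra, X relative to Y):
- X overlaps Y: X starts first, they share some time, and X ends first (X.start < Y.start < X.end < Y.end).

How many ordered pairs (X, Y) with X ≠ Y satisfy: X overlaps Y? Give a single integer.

12

Checking all 90 ordered pairs for relation 'overlaps'; matching pairs in alphabetical order:
(job69, job70): job69 overlaps job70 ✓
(job70, job67): job70 overlaps job67 ✓
(job70, job73): job70 overlaps job73 ✓
(job70, job76): job70 overlaps job76 ✓
(job71, job67): job71 overlaps job67 ✓
(job71, job70): job71 overlaps job70 ✓
(job71, job74): job71 overlaps job74 ✓
(job71, job76): job71 overlaps job76 ✓
(job74, job67): job74 overlaps job67 ✓
(job74, job76): job74 overlaps job76 ✓
(job76, job67): job76 overlaps job67 ✓
(job76, job73): job76 overlaps job73 ✓
Count: 12.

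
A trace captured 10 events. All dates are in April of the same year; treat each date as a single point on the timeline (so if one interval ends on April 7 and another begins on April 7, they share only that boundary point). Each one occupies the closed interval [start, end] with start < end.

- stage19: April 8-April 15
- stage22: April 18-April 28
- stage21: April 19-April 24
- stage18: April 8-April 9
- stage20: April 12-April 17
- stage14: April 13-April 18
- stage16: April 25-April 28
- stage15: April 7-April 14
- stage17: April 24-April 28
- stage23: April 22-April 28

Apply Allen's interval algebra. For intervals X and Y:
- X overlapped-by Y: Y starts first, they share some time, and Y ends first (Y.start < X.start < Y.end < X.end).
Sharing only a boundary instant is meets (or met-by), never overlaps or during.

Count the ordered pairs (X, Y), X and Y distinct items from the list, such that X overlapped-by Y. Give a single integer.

Checking all 90 ordered pairs for relation 'overlapped-by'; matching pairs in alphabetical order:
(stage14, stage15): stage14 overlapped-by stage15 ✓
(stage14, stage19): stage14 overlapped-by stage19 ✓
(stage14, stage20): stage14 overlapped-by stage20 ✓
(stage19, stage15): stage19 overlapped-by stage15 ✓
(stage20, stage15): stage20 overlapped-by stage15 ✓
(stage20, stage19): stage20 overlapped-by stage19 ✓
(stage23, stage21): stage23 overlapped-by stage21 ✓
Count: 7.

7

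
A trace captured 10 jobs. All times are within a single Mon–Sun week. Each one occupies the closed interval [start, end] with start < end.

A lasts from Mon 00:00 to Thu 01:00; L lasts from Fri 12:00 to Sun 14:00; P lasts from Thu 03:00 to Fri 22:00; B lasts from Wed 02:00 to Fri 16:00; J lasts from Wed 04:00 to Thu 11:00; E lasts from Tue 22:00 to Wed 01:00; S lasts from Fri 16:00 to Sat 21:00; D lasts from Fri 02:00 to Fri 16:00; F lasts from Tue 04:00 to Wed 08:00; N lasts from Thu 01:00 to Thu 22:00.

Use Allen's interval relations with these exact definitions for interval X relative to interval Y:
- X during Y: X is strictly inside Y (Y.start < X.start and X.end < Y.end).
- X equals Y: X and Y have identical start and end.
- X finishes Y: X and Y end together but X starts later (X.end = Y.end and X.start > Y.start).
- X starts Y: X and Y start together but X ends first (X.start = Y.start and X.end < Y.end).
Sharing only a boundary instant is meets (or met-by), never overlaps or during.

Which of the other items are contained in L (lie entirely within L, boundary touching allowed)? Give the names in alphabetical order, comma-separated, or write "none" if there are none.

Target L = [Fri 12:00, Sun 14:00].
A [Mon 00:00, Thu 01:00] → before → no.
B [Wed 02:00, Fri 16:00] → overlaps → no.
D [Fri 02:00, Fri 16:00] → overlaps → no.
E [Tue 22:00, Wed 01:00] → before → no.
F [Tue 04:00, Wed 08:00] → before → no.
J [Wed 04:00, Thu 11:00] → before → no.
N [Thu 01:00, Thu 22:00] → before → no.
P [Thu 03:00, Fri 22:00] → overlaps → no.
S [Fri 16:00, Sat 21:00] → during → yes.
Result: S.

S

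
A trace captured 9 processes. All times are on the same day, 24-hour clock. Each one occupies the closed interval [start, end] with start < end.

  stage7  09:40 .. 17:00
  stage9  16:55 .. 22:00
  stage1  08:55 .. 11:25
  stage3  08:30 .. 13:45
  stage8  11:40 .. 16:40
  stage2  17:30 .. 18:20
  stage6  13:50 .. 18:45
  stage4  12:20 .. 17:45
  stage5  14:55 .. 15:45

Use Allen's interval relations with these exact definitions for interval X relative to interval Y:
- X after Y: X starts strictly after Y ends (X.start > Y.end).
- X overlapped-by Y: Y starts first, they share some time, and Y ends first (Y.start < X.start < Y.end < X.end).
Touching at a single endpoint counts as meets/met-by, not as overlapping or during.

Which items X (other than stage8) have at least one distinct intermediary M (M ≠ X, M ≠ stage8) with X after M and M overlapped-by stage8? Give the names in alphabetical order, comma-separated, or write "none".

none

Target stage8 = [11:40, 16:40].
Intermediaries M with M overlapped-by stage8: stage4, stage6.
Via stage4 — items with X after stage4: none.
Via stage6 — items with X after stage6: none.
Union: none.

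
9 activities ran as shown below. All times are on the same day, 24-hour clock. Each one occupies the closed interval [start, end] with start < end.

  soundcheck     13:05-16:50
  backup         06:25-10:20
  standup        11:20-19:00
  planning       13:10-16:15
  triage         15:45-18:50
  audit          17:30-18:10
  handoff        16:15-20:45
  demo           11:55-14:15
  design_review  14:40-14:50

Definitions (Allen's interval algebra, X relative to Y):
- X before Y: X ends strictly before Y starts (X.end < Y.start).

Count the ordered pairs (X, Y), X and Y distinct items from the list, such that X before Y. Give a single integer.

Checking all 72 ordered pairs for relation 'before'; matching pairs in alphabetical order:
(backup, audit): backup before audit ✓
(backup, demo): backup before demo ✓
(backup, design_review): backup before design_review ✓
(backup, handoff): backup before handoff ✓
(backup, planning): backup before planning ✓
(backup, soundcheck): backup before soundcheck ✓
(backup, standup): backup before standup ✓
(backup, triage): backup before triage ✓
(demo, audit): demo before audit ✓
(demo, design_review): demo before design_review ✓
(demo, handoff): demo before handoff ✓
(demo, triage): demo before triage ✓
(design_review, audit): design_review before audit ✓
(design_review, handoff): design_review before handoff ✓
(design_review, triage): design_review before triage ✓
(planning, audit): planning before audit ✓
(soundcheck, audit): soundcheck before audit ✓
Count: 17.

17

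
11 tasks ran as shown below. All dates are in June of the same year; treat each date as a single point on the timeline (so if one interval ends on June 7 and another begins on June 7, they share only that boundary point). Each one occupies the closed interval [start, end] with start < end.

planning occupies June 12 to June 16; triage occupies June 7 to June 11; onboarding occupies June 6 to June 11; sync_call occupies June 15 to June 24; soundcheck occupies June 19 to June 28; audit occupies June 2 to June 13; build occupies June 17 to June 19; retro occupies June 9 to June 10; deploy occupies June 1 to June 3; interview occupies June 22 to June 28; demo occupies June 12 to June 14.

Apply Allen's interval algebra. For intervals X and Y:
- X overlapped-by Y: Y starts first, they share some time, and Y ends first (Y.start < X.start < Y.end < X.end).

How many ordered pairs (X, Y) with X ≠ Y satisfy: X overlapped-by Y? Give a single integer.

6

Checking all 110 ordered pairs for relation 'overlapped-by'; matching pairs in alphabetical order:
(audit, deploy): audit overlapped-by deploy ✓
(demo, audit): demo overlapped-by audit ✓
(interview, sync_call): interview overlapped-by sync_call ✓
(planning, audit): planning overlapped-by audit ✓
(soundcheck, sync_call): soundcheck overlapped-by sync_call ✓
(sync_call, planning): sync_call overlapped-by planning ✓
Count: 6.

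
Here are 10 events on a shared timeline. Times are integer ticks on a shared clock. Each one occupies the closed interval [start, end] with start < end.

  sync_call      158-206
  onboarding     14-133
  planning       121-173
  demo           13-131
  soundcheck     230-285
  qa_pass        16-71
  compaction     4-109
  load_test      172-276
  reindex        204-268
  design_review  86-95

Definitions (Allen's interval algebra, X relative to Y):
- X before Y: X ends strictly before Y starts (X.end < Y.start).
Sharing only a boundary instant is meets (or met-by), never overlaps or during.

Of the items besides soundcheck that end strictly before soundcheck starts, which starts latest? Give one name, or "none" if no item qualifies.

Target soundcheck = [230, 285].
compaction [4, 109] → before → candidate.
demo [13, 131] → before → candidate.
design_review [86, 95] → before → candidate.
load_test [172, 276] → overlaps → excluded.
onboarding [14, 133] → before → candidate.
planning [121, 173] → before → candidate.
qa_pass [16, 71] → before → candidate.
reindex [204, 268] → overlaps → excluded.
sync_call [158, 206] → before → candidate.
Among candidates, latest start is 158 → sync_call.

sync_call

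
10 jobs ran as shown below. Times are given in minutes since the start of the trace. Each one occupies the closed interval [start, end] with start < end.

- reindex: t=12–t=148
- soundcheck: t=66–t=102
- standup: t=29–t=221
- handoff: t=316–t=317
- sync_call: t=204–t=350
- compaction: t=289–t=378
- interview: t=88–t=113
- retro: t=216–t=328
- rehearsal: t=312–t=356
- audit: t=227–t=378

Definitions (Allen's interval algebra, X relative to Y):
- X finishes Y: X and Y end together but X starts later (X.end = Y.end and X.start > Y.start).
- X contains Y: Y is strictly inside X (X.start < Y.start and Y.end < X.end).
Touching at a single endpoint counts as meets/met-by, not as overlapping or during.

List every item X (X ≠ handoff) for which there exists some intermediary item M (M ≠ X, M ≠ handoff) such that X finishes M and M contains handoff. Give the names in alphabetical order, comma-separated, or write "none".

Target handoff = [t=316, t=317].
Intermediaries M with M contains handoff: audit, compaction, rehearsal, retro, sync_call.
Via audit — items with X finishes audit: compaction.
Via compaction — items with X finishes compaction: none.
Via rehearsal — items with X finishes rehearsal: none.
Via retro — items with X finishes retro: none.
Via sync_call — items with X finishes sync_call: none.
Union: compaction.

compaction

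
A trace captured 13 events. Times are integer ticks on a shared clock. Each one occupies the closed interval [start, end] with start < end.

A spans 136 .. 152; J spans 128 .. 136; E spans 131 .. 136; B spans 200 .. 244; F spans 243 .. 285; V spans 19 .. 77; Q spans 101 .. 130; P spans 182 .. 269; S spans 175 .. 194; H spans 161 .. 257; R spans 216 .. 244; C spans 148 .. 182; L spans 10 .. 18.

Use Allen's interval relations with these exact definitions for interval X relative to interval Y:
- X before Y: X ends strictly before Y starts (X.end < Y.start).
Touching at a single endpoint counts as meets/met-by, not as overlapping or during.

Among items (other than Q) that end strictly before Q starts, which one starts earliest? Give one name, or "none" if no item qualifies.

L

Target Q = [101, 130].
A [136, 152] → after → excluded.
B [200, 244] → after → excluded.
C [148, 182] → after → excluded.
E [131, 136] → after → excluded.
F [243, 285] → after → excluded.
H [161, 257] → after → excluded.
J [128, 136] → overlapped-by → excluded.
L [10, 18] → before → candidate.
P [182, 269] → after → excluded.
R [216, 244] → after → excluded.
S [175, 194] → after → excluded.
V [19, 77] → before → candidate.
Among candidates, earliest start is 10 → L.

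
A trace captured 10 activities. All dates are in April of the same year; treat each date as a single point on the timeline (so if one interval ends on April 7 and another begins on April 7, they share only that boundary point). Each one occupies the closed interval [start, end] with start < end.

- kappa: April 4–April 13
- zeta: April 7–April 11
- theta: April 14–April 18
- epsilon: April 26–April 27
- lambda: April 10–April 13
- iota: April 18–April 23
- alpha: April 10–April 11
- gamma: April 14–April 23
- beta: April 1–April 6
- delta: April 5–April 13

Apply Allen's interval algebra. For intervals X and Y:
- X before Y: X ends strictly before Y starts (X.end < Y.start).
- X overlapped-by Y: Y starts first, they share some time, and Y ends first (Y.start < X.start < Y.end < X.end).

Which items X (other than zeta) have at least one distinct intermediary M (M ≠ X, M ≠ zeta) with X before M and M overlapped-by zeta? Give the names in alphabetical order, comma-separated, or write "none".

Target zeta = [April 7, April 11].
Intermediaries M with M overlapped-by zeta: lambda.
Via lambda — items with X before lambda: beta.
Union: beta.

beta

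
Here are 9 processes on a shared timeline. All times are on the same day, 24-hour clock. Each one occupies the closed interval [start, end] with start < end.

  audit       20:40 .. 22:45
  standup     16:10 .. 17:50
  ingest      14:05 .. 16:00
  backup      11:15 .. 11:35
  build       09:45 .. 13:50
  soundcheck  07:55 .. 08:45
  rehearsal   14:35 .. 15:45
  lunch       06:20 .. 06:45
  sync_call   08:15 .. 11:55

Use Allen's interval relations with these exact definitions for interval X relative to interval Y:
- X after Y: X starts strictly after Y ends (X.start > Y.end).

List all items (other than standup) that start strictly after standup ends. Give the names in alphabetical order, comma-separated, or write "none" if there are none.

Target standup = [16:10, 17:50].
audit [20:40, 22:45] → after → yes.
backup [11:15, 11:35] → before → no.
build [09:45, 13:50] → before → no.
ingest [14:05, 16:00] → before → no.
lunch [06:20, 06:45] → before → no.
rehearsal [14:35, 15:45] → before → no.
soundcheck [07:55, 08:45] → before → no.
sync_call [08:15, 11:55] → before → no.
Result: audit.

audit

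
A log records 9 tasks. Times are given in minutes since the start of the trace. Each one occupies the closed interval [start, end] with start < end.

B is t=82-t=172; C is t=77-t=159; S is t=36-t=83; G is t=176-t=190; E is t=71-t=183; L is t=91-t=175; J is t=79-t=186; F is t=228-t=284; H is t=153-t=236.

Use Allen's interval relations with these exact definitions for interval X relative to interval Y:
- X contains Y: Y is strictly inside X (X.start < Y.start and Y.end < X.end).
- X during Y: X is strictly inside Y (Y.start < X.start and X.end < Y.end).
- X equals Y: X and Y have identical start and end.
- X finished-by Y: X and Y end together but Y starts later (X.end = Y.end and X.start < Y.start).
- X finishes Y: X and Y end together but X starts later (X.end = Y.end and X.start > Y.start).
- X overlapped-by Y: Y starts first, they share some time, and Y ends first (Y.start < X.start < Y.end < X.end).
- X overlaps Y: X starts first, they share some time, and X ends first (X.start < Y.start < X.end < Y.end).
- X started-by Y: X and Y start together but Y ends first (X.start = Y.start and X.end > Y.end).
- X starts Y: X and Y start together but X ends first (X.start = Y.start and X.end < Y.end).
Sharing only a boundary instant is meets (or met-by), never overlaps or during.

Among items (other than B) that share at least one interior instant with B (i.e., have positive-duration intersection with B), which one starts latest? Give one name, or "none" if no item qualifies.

H

Target B = [t=82, t=172].
C [t=77, t=159] → overlaps → candidate.
E [t=71, t=183] → contains → candidate.
F [t=228, t=284] → after → excluded.
G [t=176, t=190] → after → excluded.
H [t=153, t=236] → overlapped-by → candidate.
J [t=79, t=186] → contains → candidate.
L [t=91, t=175] → overlapped-by → candidate.
S [t=36, t=83] → overlaps → candidate.
Among candidates, latest start is t=153 → H.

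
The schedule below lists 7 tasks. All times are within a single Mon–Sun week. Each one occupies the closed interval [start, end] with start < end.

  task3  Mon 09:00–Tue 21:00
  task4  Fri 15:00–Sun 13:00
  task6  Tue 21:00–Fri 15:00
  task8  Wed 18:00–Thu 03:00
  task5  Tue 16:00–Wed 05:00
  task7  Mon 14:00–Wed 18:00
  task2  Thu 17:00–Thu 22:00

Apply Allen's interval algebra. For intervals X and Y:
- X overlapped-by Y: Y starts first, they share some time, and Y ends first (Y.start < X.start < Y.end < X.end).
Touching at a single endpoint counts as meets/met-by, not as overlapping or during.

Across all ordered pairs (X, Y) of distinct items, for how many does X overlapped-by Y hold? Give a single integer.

Checking all 42 ordered pairs for relation 'overlapped-by'; matching pairs in alphabetical order:
(task5, task3): task5 overlapped-by task3 ✓
(task6, task5): task6 overlapped-by task5 ✓
(task6, task7): task6 overlapped-by task7 ✓
(task7, task3): task7 overlapped-by task3 ✓
Count: 4.

4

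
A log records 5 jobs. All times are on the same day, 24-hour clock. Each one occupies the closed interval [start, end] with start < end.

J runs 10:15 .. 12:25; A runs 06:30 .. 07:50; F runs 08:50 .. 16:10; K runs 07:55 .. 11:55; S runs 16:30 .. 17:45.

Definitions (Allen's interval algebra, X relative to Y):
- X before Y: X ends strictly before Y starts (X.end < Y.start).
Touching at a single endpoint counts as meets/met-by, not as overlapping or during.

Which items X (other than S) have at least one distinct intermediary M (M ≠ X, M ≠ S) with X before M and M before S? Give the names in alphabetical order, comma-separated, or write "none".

A

Target S = [16:30, 17:45].
Intermediaries M with M before S: A, F, J, K.
Via A — items with X before A: none.
Via F — items with X before F: A.
Via J — items with X before J: A.
Via K — items with X before K: A.
Union: A.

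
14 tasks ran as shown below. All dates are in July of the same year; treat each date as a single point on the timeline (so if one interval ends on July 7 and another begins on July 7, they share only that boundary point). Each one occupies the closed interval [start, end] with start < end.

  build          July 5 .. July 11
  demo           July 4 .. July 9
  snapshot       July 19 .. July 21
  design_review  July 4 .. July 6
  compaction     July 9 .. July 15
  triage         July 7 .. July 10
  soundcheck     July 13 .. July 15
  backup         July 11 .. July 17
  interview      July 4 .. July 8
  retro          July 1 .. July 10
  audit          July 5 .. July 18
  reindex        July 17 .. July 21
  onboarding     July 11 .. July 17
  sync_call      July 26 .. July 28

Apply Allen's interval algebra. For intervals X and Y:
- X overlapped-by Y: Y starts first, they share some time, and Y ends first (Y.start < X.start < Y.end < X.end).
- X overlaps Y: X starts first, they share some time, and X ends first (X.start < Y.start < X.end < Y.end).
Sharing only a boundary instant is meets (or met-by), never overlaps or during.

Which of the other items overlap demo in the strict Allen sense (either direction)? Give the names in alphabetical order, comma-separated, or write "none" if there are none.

Target demo = [July 4, July 9].
audit [July 5, July 18] → overlapped-by → yes.
backup [July 11, July 17] → after → no.
build [July 5, July 11] → overlapped-by → yes.
compaction [July 9, July 15] → met-by → no.
design_review [July 4, July 6] → starts → no.
interview [July 4, July 8] → starts → no.
onboarding [July 11, July 17] → after → no.
reindex [July 17, July 21] → after → no.
retro [July 1, July 10] → contains → no.
snapshot [July 19, July 21] → after → no.
soundcheck [July 13, July 15] → after → no.
sync_call [July 26, July 28] → after → no.
triage [July 7, July 10] → overlapped-by → yes.
Result: audit, build, triage.

audit, build, triage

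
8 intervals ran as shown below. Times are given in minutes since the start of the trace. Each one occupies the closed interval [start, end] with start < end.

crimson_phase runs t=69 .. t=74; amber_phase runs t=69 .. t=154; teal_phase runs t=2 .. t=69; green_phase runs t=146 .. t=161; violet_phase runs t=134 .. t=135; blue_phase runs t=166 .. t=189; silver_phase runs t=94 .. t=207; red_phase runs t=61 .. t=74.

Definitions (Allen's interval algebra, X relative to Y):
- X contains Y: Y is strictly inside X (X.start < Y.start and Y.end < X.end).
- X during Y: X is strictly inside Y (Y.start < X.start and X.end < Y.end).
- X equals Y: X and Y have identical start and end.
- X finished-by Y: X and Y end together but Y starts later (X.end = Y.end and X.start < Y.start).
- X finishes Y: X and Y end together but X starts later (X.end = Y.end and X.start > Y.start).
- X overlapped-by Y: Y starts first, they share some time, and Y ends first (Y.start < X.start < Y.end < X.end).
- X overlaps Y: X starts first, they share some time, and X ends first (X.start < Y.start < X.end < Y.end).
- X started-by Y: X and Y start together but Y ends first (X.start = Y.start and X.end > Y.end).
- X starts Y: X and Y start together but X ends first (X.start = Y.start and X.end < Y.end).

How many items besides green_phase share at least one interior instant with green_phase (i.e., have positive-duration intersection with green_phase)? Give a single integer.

Target green_phase = [t=146, t=161].
amber_phase [t=69, t=154] → overlaps → counts.
blue_phase [t=166, t=189] → after → no.
crimson_phase [t=69, t=74] → before → no.
red_phase [t=61, t=74] → before → no.
silver_phase [t=94, t=207] → contains → counts.
teal_phase [t=2, t=69] → before → no.
violet_phase [t=134, t=135] → before → no.
Total: 2.

2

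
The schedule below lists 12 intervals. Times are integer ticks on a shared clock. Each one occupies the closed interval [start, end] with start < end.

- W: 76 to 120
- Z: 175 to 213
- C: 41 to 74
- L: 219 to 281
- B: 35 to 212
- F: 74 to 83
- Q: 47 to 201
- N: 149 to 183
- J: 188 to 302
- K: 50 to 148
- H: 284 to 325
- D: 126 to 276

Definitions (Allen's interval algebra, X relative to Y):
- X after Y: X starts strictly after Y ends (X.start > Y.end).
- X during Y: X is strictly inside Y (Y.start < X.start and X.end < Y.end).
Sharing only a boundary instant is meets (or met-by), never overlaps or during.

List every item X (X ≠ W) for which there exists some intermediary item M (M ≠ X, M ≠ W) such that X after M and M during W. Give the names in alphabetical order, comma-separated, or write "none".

none

Target W = [76, 120].
Intermediaries M with M during W: none.
Union: none.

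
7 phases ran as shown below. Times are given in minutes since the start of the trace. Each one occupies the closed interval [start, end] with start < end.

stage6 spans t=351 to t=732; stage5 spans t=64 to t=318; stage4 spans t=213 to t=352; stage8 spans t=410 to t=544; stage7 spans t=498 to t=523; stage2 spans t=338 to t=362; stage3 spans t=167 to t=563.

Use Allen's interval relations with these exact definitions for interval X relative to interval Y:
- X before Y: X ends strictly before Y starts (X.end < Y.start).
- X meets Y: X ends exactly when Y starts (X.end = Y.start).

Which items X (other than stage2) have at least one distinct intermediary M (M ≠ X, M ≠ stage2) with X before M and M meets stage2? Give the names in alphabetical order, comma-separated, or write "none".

Target stage2 = [t=338, t=362].
Intermediaries M with M meets stage2: none.
Union: none.

none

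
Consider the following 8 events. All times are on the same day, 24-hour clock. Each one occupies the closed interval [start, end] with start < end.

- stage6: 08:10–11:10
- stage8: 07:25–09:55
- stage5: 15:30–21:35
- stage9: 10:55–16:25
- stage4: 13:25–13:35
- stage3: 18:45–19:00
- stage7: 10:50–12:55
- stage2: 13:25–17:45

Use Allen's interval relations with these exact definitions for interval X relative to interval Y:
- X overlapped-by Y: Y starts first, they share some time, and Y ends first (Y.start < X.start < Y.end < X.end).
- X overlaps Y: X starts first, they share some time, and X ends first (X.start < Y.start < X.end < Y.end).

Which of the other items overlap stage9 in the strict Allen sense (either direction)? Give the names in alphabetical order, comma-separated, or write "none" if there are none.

stage2, stage5, stage6, stage7

Target stage9 = [10:55, 16:25].
stage2 [13:25, 17:45] → overlapped-by → yes.
stage3 [18:45, 19:00] → after → no.
stage4 [13:25, 13:35] → during → no.
stage5 [15:30, 21:35] → overlapped-by → yes.
stage6 [08:10, 11:10] → overlaps → yes.
stage7 [10:50, 12:55] → overlaps → yes.
stage8 [07:25, 09:55] → before → no.
Result: stage2, stage5, stage6, stage7.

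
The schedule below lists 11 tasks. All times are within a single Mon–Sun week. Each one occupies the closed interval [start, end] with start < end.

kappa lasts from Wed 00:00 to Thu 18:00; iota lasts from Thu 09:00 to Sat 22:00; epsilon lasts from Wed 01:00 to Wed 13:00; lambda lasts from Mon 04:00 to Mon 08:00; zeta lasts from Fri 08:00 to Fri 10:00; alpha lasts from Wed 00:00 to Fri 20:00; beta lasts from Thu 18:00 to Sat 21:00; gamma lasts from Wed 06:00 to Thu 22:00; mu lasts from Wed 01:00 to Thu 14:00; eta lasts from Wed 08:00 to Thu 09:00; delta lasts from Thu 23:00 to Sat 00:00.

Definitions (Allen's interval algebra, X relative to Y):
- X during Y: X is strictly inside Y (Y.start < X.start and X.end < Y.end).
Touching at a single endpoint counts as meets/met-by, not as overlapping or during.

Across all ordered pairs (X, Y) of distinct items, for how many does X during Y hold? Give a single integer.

16

Checking all 110 ordered pairs for relation 'during'; matching pairs in alphabetical order:
(beta, iota): beta during iota ✓
(delta, beta): delta during beta ✓
(delta, iota): delta during iota ✓
(epsilon, alpha): epsilon during alpha ✓
(epsilon, kappa): epsilon during kappa ✓
(eta, alpha): eta during alpha ✓
(eta, gamma): eta during gamma ✓
(eta, kappa): eta during kappa ✓
(eta, mu): eta during mu ✓
(gamma, alpha): gamma during alpha ✓
(mu, alpha): mu during alpha ✓
(mu, kappa): mu during kappa ✓
(zeta, alpha): zeta during alpha ✓
(zeta, beta): zeta during beta ✓
(zeta, delta): zeta during delta ✓
(zeta, iota): zeta during iota ✓
Count: 16.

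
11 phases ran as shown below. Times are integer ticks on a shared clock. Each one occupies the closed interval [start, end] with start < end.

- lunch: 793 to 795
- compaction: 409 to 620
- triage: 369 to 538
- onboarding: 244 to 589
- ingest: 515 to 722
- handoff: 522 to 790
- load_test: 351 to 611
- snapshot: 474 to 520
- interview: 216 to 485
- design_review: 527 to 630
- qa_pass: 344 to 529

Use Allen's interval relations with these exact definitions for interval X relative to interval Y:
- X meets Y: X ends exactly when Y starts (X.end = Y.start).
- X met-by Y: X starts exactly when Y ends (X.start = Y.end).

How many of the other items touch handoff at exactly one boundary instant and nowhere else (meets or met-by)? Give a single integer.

Target handoff = [522, 790].
compaction [409, 620] → overlaps → no.
design_review [527, 630] → during → no.
ingest [515, 722] → overlaps → no.
interview [216, 485] → before → no.
load_test [351, 611] → overlaps → no.
lunch [793, 795] → after → no.
onboarding [244, 589] → overlaps → no.
qa_pass [344, 529] → overlaps → no.
snapshot [474, 520] → before → no.
triage [369, 538] → overlaps → no.
Total: 0.

0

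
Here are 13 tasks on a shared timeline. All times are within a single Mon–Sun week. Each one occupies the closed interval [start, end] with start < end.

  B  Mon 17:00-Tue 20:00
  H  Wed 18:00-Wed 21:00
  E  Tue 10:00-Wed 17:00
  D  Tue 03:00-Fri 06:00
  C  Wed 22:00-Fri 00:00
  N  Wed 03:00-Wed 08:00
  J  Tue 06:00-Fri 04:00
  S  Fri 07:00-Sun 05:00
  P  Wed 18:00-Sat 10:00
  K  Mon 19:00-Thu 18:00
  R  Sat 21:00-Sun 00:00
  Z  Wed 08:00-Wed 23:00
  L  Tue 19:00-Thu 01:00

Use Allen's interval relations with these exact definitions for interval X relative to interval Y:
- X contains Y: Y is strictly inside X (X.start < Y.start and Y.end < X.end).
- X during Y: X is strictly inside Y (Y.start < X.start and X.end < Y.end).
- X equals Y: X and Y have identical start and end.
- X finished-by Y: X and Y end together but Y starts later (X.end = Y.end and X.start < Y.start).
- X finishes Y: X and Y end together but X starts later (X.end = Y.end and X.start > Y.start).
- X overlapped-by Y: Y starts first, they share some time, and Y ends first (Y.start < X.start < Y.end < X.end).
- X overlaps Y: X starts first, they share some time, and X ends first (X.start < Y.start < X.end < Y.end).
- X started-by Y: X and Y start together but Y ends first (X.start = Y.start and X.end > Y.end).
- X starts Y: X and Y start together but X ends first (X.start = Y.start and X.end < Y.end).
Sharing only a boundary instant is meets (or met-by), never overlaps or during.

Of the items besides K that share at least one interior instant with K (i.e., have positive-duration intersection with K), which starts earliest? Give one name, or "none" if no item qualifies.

Target K = [Mon 19:00, Thu 18:00].
B [Mon 17:00, Tue 20:00] → overlaps → candidate.
C [Wed 22:00, Fri 00:00] → overlapped-by → candidate.
D [Tue 03:00, Fri 06:00] → overlapped-by → candidate.
E [Tue 10:00, Wed 17:00] → during → candidate.
H [Wed 18:00, Wed 21:00] → during → candidate.
J [Tue 06:00, Fri 04:00] → overlapped-by → candidate.
L [Tue 19:00, Thu 01:00] → during → candidate.
N [Wed 03:00, Wed 08:00] → during → candidate.
P [Wed 18:00, Sat 10:00] → overlapped-by → candidate.
R [Sat 21:00, Sun 00:00] → after → excluded.
S [Fri 07:00, Sun 05:00] → after → excluded.
Z [Wed 08:00, Wed 23:00] → during → candidate.
Among candidates, earliest start is Mon 17:00 → B.

B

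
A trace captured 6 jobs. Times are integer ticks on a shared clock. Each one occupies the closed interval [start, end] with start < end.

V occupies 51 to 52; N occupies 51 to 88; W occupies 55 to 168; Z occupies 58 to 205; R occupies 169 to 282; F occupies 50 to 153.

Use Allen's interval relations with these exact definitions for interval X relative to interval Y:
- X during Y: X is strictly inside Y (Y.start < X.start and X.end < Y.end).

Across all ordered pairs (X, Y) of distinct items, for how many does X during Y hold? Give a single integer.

2

Checking all 30 ordered pairs for relation 'during'; matching pairs in alphabetical order:
(N, F): N during F ✓
(V, F): V during F ✓
Count: 2.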